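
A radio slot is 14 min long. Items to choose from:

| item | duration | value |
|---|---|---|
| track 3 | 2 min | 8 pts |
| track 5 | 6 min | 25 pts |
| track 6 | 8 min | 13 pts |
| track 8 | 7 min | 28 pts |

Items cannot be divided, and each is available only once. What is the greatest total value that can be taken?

53 pts

This is a 0/1 knapsack; check combinations near the capacity.
- track 5+track 8: duration 6+7=13, value 25+28=53
- track 5+track 6: duration 6+8=14, value 25+13=38
- track 3+track 8: duration 2+7=9, value 8+28=36
Best: 53 pts.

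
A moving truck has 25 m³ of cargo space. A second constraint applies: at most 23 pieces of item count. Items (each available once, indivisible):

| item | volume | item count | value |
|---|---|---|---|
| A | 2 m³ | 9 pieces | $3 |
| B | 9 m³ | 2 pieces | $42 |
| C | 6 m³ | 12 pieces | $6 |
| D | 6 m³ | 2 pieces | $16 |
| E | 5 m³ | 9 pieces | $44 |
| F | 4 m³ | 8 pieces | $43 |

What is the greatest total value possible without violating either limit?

Feasible sets respecting both limits:
- B+D+E+F: volume 24, item count 21, value 145
- B+E+F: volume 18, item count 19, value 129
- A+B+D+E: volume 22, item count 22, value 105
- A+B+D+F: volume 21, item count 21, value 104
Best: $145.

$145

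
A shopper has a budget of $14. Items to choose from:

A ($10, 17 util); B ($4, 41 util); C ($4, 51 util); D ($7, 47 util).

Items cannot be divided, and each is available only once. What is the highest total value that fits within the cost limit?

98 util

Check high-value combinations within $14:
- C+D: cost 4+7=11, value 51+47=98
- B+C: cost 4+4=8, value 41+51=92
- B+D: cost 4+7=11, value 41+47=88
- A+C: cost 10+4=14, value 17+51=68
- A+B: cost 10+4=14, value 17+41=58
Best: 98 util.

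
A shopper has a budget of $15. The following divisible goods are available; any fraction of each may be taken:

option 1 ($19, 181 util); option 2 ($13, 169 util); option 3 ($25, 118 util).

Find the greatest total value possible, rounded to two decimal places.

188.05

Take in order of value per unit:
- option 2 (169/13 per unit): all 13 → value 169, running total 169.00
- option 1 (181/19 per unit): 2 of 19 → value 2×181/19 = 19.0526, running total 188.05
Total 188.05.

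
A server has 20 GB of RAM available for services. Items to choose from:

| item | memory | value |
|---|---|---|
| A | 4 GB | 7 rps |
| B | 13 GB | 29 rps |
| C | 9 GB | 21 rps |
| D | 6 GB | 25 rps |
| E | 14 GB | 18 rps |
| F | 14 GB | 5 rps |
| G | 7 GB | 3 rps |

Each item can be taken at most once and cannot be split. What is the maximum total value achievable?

Check high-value combinations within 20 GB:
- B+D: memory 13+6=19, value 29+25=54
- A+C+D: memory 4+9+6=19, value 7+21+25=53
- C+D: memory 9+6=15, value 21+25=46
- D+E: memory 6+14=20, value 25+18=43
Best: 54 rps.

54 rps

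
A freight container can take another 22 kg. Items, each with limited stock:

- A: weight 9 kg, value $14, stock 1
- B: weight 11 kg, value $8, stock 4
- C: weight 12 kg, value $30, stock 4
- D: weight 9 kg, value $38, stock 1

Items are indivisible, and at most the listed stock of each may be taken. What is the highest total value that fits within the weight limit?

$68

Top feasible selections:
- 1×C + 1×D: weight 21, value 68
- 1×A + 1×D: weight 18, value 52
- 1×B + 1×D: weight 20, value 46
- 1×A + 1×C: weight 21, value 44
Best: $68.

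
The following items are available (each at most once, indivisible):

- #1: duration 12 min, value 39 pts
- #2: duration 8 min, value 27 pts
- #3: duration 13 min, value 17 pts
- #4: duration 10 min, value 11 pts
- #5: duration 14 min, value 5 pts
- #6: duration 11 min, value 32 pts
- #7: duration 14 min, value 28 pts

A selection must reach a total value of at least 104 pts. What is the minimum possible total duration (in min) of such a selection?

41

Subsets with value ≥ 104, sorted by total duration:
- #1+#2+#4+#6: duration 41, value 109
- #1+#2+#3+#6: duration 44, value 115
Minimum duration: 41 min.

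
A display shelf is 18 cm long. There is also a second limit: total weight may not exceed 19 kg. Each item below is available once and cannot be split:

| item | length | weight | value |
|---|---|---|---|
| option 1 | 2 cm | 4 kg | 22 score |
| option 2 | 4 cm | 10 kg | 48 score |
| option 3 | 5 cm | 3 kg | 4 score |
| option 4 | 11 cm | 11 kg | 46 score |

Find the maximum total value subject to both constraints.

Feasible sets respecting both limits:
- option 1+option 2+option 3: length 11, weight 17, value 74
- option 1+option 3+option 4: length 18, weight 18, value 72
- option 1+option 2: length 6, weight 14, value 70
- option 1+option 4: length 13, weight 15, value 68
Best: 74 score.

74 score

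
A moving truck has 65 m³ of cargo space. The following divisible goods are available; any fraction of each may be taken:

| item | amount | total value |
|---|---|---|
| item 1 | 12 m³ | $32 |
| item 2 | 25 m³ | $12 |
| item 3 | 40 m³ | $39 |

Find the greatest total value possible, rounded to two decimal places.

77.24

Take in order of value per unit:
- item 1 (32/12 per unit): all 12 → value 32, running total 32.00
- item 3 (39/40 per unit): all 40 → value 39, running total 71.00
- item 2 (12/25 per unit): 13 of 25 → value 13×12/25 = 6.2400, running total 77.24
Total 77.24.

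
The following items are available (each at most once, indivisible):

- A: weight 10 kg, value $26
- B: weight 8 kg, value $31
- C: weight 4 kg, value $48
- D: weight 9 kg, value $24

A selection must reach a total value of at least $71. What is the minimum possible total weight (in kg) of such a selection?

Subsets with value ≥ 71, sorted by total weight:
- B+C: weight 12, value 79
- C+D: weight 13, value 72
- A+C: weight 14, value 74
Minimum weight: 12 kg.

12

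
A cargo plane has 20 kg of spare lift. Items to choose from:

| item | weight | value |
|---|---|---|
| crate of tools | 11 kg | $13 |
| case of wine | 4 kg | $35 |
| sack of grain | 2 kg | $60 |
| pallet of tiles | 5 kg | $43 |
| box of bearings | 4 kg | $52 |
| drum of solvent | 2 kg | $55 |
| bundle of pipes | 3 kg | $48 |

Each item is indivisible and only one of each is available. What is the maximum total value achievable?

$293

Check high-value combinations within 20 kg:
- case of wine+sack of grain+pallet of tiles+box of bearings+drum of solvent+bundle of pipes: weight 4+2+5+4+2+3=20, value 35+60+43+52+55+48=293
- sack of grain+pallet of tiles+box of bearings+drum of solvent+bundle of pipes: weight 2+5+4+2+3=16, value 60+43+52+55+48=258
- case of wine+sack of grain+box of bearings+drum of solvent+bundle of pipes: weight 4+2+4+2+3=15, value 35+60+52+55+48=250
- case of wine+sack of grain+pallet of tiles+box of bearings+drum of solvent: weight 4+2+5+4+2=17, value 35+60+43+52+55=245
Best: $293.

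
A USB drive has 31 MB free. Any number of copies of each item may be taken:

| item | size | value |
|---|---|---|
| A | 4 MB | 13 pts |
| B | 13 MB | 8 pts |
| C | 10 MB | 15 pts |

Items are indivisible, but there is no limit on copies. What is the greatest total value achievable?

91 pts

Best value-per-unit is A at 13/4, and filling with it alone uses size 7×4=28. No mix of the others beats 7×13 = 91.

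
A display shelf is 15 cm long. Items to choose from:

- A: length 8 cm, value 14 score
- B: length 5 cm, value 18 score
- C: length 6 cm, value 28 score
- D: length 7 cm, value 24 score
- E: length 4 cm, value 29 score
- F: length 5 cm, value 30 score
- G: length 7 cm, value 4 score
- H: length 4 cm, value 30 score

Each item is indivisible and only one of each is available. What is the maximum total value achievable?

Check high-value combinations within 15 cm:
- E+F+H: length 4+5+4=13, value 29+30+30=89
- C+F+H: length 6+5+4=15, value 28+30+30=88
- C+E+H: length 6+4+4=14, value 28+29+30=87
- C+E+F: length 6+4+5=15, value 28+29+30=87
- D+E+H: length 7+4+4=15, value 24+29+30=83
Best: 89 score.

89 score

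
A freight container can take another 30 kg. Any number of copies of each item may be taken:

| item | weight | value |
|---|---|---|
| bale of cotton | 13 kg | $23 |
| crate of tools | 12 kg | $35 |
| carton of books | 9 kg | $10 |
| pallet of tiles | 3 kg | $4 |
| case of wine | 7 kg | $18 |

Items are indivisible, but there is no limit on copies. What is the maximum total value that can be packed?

Best value-per-unit is crate of tools at 35/12; filling with it alone gives 2×35 = 70.
Optimal mix: 2×crate of tools + 2×pallet of tiles → weight 30, value 78.

$78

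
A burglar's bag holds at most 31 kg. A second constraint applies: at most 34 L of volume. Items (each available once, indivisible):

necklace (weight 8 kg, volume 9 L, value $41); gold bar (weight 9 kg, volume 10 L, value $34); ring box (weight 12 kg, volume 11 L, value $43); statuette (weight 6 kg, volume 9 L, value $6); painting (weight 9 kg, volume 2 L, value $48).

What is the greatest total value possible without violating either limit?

Feasible sets respecting both limits:
- necklace+ring box+painting: weight 29, volume 22, value 132
- gold bar+ring box+painting: weight 30, volume 23, value 125
- necklace+gold bar+painting: weight 26, volume 21, value 123
- necklace+gold bar+ring box: weight 29, volume 30, value 118
Best: $132.

$132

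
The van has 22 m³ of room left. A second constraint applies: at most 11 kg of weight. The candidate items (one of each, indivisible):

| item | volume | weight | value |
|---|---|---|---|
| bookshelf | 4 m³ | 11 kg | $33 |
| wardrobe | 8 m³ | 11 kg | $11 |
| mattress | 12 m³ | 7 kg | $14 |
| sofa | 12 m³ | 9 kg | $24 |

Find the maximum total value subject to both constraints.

Feasible sets respecting both limits:
- bookshelf: volume 4, weight 11, value 33
- sofa: volume 12, weight 9, value 24
- mattress: volume 12, weight 7, value 14
Best: $33.

$33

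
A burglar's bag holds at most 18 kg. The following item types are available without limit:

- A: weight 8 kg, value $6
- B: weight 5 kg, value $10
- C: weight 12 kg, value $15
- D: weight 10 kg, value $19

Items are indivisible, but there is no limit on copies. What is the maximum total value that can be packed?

$30

Best value-per-unit is B at 10/5, and filling with it alone uses weight 3×5=15. No mix of the others beats 3×10 = 30.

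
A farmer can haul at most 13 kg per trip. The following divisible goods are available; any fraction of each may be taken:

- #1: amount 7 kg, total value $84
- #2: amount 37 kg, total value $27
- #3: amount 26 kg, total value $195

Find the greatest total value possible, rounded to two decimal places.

129.00

Take in order of value per unit:
- #1 (84/7 per unit): all 7 → value 84, running total 84.00
- #3 (195/26 per unit): 6 of 26 → value 6×195/26 = 45.0000, running total 129.00
Total 129.00.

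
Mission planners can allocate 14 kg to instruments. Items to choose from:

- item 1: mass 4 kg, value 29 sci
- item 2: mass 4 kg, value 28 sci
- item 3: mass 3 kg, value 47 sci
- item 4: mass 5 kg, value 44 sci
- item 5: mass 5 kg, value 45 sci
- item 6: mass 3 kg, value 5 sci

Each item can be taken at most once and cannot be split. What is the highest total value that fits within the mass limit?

136 sci

This is a 0/1 knapsack; check combinations near the capacity.
- item 3+item 4+item 5: mass 3+5+5=13, value 47+44+45=136
- item 1+item 3+item 5: mass 4+3+5=12, value 29+47+45=121
- item 1+item 3+item 4: mass 4+3+5=12, value 29+47+44=120
Best: 136 sci.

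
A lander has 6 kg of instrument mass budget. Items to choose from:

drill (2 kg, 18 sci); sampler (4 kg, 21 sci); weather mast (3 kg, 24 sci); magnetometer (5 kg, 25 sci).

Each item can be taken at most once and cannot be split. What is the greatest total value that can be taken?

Check high-value combinations within 6 kg:
- drill+weather mast: mass 2+3=5, value 18+24=42
- drill+sampler: mass 2+4=6, value 18+21=39
- magnetometer: mass 5, value 25
Best: 42 sci.

42 sci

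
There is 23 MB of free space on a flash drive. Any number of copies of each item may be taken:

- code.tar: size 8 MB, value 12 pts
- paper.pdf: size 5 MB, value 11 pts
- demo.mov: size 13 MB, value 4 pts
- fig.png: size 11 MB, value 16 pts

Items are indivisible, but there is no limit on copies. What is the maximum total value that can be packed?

Best value-per-unit is paper.pdf at 11/5; filling with it alone gives 4×11 = 44.
Optimal mix: 1×code.tar + 3×paper.pdf → size 23, value 45.

45 pts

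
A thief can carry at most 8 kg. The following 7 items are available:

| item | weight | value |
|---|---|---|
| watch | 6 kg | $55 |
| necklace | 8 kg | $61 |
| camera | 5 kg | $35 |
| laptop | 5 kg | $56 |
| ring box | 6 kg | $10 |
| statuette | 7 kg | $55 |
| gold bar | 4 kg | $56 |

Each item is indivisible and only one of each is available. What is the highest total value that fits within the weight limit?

$61

This is a 0/1 knapsack; check combinations near the capacity.
- necklace: weight 8, value 61
- gold bar: weight 4, value 56
- laptop: weight 5, value 56
- watch: weight 6, value 55
- statuette: weight 7, value 55
Best: $61.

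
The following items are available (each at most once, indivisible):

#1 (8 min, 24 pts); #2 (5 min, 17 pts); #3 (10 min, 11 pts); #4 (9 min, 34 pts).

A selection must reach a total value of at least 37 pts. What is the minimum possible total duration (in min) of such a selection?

Subsets with value ≥ 37, sorted by total duration:
- #1+#2: duration 13, value 41
- #2+#4: duration 14, value 51
- #1+#4: duration 17, value 58
- #3+#4: duration 19, value 45
Minimum duration: 13 min.

13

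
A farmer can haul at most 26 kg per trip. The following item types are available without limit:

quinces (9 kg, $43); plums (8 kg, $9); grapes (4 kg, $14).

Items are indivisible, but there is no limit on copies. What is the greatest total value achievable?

$114

Best value-per-unit is quinces at 43/9; filling with it alone gives 2×43 = 86.
Optimal mix: 2×quinces + 2×grapes → weight 26, value 114.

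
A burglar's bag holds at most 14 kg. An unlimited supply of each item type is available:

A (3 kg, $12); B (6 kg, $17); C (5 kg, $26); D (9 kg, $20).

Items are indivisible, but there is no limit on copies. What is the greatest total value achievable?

$64

Best value-per-unit is C at 26/5; filling with it alone gives 2×26 = 52.
Optimal mix: 1×A + 2×C → weight 13, value 64.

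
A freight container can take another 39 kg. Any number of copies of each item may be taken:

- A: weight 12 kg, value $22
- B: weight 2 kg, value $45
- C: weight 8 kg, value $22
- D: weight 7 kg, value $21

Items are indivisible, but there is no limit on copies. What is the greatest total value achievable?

Best value-per-unit is B at 45/2, and filling with it alone uses weight 19×2=38. No mix of the others beats 19×45 = 855.

$855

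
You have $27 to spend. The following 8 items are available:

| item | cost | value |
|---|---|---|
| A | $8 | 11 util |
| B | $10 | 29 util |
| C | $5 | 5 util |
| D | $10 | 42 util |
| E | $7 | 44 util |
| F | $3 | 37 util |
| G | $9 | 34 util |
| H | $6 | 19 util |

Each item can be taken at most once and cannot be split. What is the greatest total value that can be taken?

Check high-value combinations within $27:
- D+E+F+H: cost 10+7+3+6=26, value 42+44+37+19=142
- E+F+G+H: cost 7+3+9+6=25, value 44+37+34+19=134
- B+E+F+H: cost 10+7+3+6=26, value 29+44+37+19=129
- C+D+E+F: cost 5+10+7+3=25, value 5+42+44+37=128
- A+E+F+G: cost 8+7+3+9=27, value 11+44+37+34=126
Best: 142 util.

142 util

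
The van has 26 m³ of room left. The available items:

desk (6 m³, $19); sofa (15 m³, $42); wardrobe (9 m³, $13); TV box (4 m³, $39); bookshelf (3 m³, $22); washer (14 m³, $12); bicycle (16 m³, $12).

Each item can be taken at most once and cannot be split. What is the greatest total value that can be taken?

$103

Check high-value combinations within 26 m³:
- sofa+TV box+bookshelf: volume 15+4+3=22, value 42+39+22=103
- desk+sofa+TV box: volume 6+15+4=25, value 19+42+39=100
- desk+wardrobe+TV box+bookshelf: volume 6+9+4+3=22, value 19+13+39+22=93
- desk+sofa+bookshelf: volume 6+15+3=24, value 19+42+22=83
- sofa+TV box: volume 15+4=19, value 42+39=81
Best: $103.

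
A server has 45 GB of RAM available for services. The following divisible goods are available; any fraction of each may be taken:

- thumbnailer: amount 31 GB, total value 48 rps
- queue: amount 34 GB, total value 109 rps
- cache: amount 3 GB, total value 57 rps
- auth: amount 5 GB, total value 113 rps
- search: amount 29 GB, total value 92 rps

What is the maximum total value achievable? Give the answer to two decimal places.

Take in order of value per unit:
- auth (113/5 per unit): all 5 → value 113, running total 113.00
- cache (57/3 per unit): all 3 → value 57, running total 170.00
- queue (109/34 per unit): all 34 → value 109, running total 279.00
- search (92/29 per unit): 3 of 29 → value 3×92/29 = 9.5172, running total 288.52
Total 288.52.

288.52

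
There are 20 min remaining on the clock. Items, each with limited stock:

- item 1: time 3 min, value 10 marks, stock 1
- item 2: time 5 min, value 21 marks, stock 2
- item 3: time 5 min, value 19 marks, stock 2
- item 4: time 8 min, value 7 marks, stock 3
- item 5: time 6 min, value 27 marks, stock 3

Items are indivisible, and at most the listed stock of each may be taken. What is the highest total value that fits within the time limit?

Top feasible selections:
- 1×item 1 + 1×item 2 + 2×item 5: time 20, value 85
- 1×item 1 + 1×item 3 + 2×item 5: time 20, value 83
- 3×item 5: time 18, value 81
Best: 85 marks.

85 marks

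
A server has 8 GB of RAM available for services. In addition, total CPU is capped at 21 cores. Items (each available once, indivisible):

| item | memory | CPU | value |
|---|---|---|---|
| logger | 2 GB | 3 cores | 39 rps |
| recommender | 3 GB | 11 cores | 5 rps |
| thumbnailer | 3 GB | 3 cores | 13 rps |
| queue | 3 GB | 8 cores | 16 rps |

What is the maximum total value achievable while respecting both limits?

68 rps

Feasible sets respecting both limits:
- logger+thumbnailer+queue: memory 8, CPU 14, value 68
- logger+recommender+thumbnailer: memory 8, CPU 17, value 57
- logger+queue: memory 5, CPU 11, value 55
Best: 68 rps.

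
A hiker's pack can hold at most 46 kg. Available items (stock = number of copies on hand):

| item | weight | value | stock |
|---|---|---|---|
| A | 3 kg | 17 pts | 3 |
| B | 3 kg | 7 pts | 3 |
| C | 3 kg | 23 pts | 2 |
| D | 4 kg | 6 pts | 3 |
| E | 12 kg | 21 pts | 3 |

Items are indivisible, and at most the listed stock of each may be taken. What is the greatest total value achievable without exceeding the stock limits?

153 pts

Best selections within weight 46 and stock limits:
- 3×A + 2×B + 2×C + 2×E: weight 45, value 153
- 3×A + 1×B + 2×C + 1×D + 2×E: weight 46, value 152
Best: 153 pts.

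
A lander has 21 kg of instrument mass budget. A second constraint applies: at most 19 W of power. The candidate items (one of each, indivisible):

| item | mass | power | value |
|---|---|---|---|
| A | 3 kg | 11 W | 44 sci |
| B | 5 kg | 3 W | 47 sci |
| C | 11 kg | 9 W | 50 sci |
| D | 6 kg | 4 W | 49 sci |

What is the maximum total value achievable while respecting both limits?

140 sci

Feasible sets respecting both limits:
- A+B+D: mass 14, power 18, value 140
- C+D: mass 17, power 13, value 99
- B+C: mass 16, power 12, value 97
Best: 140 sci.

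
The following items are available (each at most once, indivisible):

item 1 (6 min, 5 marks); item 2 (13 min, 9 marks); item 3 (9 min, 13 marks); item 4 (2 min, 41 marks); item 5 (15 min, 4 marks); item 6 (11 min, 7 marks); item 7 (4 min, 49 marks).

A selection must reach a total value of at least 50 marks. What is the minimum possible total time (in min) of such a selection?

Subsets with value ≥ 50, sorted by total time:
- item 4+item 7: time 6, value 90
- item 1+item 7: time 10, value 54
- item 3+item 4: time 11, value 54
Minimum time: 6 min.

6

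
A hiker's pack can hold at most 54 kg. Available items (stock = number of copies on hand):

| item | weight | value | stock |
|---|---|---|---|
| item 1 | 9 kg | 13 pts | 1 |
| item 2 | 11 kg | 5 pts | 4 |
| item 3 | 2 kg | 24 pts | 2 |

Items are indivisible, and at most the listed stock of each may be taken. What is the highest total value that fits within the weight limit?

Top feasible selections:
- 1×item 1 + 3×item 2 + 2×item 3: weight 46, value 76
- 1×item 1 + 2×item 2 + 2×item 3: weight 35, value 71
- 4×item 2 + 2×item 3: weight 48, value 68
- 1×item 1 + 1×item 2 + 2×item 3: weight 24, value 66
Best: 76 pts.

76 pts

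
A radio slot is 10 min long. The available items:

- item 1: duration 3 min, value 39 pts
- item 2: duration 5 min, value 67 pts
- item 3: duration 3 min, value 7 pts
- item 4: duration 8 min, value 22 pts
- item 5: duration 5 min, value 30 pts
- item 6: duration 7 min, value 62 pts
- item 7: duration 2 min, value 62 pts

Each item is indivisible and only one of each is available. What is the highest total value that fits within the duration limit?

This is a 0/1 knapsack; check combinations near the capacity.
- item 1+item 2+item 7: duration 3+5+2=10, value 39+67+62=168
- item 2+item 3+item 7: duration 5+3+2=10, value 67+7+62=136
- item 1+item 5+item 7: duration 3+5+2=10, value 39+30+62=131
- item 2+item 7: duration 5+2=7, value 67+62=129
Best: 168 pts.

168 pts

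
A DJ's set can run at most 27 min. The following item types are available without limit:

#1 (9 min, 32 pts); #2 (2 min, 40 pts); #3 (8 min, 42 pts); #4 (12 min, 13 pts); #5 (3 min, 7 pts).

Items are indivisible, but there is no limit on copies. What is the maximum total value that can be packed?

520 pts

Best value-per-unit is #2 at 40/2, and filling with it alone uses duration 13×2=26. No mix of the others beats 13×40 = 520.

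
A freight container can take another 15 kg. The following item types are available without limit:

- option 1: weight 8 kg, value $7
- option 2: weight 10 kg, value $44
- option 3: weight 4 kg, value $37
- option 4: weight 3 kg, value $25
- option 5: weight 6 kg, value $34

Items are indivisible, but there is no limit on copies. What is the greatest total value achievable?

$136

Best value-per-unit is option 3 at 37/4; filling with it alone gives 3×37 = 111.
Optimal mix: 3×option 3 + 1×option 4 → weight 15, value 136.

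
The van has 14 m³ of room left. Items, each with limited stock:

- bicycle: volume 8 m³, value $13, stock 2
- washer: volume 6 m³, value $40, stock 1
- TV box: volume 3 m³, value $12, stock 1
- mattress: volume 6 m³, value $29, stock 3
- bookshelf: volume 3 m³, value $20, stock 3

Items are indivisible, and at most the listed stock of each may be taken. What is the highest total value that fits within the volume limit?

$80

Best selections within volume 14 and stock limits:
- 1×washer + 2×bookshelf: volume 12, value 80
- 1×TV box + 3×bookshelf: volume 12, value 72
- 1×washer + 1×TV box + 1×bookshelf: volume 12, value 72
- 1×mattress + 2×bookshelf: volume 12, value 69
Best: $80.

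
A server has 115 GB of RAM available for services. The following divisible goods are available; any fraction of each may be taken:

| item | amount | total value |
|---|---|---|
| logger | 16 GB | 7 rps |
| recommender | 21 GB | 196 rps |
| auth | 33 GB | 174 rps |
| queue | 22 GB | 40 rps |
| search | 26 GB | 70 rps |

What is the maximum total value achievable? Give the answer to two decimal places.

Take in order of value per unit:
- recommender (196/21 per unit): all 21 → value 196, running total 196.00
- auth (174/33 per unit): all 33 → value 174, running total 370.00
- search (70/26 per unit): all 26 → value 70, running total 440.00
- queue (40/22 per unit): all 22 → value 40, running total 480.00
- logger (7/16 per unit): 13 of 16 → value 13×7/16 = 5.6875, running total 485.69
Total 485.69.

485.69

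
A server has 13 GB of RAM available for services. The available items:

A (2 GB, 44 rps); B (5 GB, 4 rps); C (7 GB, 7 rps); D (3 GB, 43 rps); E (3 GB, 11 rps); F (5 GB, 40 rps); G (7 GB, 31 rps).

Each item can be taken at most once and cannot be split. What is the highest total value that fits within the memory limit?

Check high-value combinations within 13 GB:
- A+D+E+F: memory 2+3+3+5=13, value 44+43+11+40=138
- A+D+F: memory 2+3+5=10, value 44+43+40=127
- A+D+G: memory 2+3+7=12, value 44+43+31=118
- A+B+D+E: memory 2+5+3+3=13, value 44+4+43+11=102
- A+D+E: memory 2+3+3=8, value 44+43+11=98
Best: 138 rps.

138 rps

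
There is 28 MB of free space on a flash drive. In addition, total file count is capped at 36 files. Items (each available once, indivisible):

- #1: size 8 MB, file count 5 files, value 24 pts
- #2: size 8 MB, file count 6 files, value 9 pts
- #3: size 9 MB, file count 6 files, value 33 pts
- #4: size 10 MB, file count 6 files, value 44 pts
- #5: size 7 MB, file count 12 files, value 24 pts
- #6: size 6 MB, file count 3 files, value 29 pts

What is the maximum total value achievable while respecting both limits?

106 pts

Feasible sets respecting both limits:
- #3+#4+#6: size 25, file count 15, value 106
- #1+#3+#4: size 27, file count 17, value 101
- #3+#4+#5: size 26, file count 24, value 101
Best: 106 pts.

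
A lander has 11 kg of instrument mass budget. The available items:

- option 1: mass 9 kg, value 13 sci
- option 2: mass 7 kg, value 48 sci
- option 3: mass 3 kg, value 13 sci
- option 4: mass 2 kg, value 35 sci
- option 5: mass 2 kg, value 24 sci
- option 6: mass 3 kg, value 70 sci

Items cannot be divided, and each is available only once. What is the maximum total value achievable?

Check high-value combinations within 11 kg:
- option 3+option 4+option 5+option 6: mass 3+2+2+3=10, value 13+35+24+70=142
- option 4+option 5+option 6: mass 2+2+3=7, value 35+24+70=129
- option 3+option 4+option 6: mass 3+2+3=8, value 13+35+70=118
- option 2+option 6: mass 7+3=10, value 48+70=118
Best: 142 sci.

142 sci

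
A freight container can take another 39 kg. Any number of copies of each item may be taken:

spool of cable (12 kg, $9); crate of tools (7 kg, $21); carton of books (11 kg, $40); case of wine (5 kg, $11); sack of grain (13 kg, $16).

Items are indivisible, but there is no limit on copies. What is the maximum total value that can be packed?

Best value-per-unit is carton of books at 40/11; filling with it alone gives 3×40 = 120.
Optimal mix: 3×carton of books + 1×case of wine → weight 38, value 131.

$131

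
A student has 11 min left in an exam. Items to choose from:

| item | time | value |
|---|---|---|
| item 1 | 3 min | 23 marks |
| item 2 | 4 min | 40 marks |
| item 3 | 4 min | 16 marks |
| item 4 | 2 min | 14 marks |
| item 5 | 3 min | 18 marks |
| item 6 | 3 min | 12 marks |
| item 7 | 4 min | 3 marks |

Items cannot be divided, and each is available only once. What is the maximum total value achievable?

Check high-value combinations within 11 min:
- item 1+item 2+item 5: time 3+4+3=10, value 23+40+18=81
- item 1+item 2+item 3: time 3+4+4=11, value 23+40+16=79
- item 1+item 2+item 4: time 3+4+2=9, value 23+40+14=77
- item 1+item 2+item 6: time 3+4+3=10, value 23+40+12=75
Best: 81 marks.

81 marks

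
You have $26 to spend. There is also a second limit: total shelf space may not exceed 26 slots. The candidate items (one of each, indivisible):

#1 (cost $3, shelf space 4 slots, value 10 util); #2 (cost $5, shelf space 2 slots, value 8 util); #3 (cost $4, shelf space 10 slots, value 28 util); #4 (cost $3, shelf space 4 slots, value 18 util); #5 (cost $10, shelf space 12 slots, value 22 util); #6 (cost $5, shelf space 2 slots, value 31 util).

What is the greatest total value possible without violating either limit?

95 util

Feasible sets respecting both limits:
- #1+#2+#3+#4+#6: cost 20, shelf space 22, value 95
- #2+#3+#5+#6: cost 24, shelf space 26, value 89
- #1+#2+#4+#5+#6: cost 26, shelf space 24, value 89
- #1+#3+#4+#6: cost 15, shelf space 20, value 87
Best: 95 util.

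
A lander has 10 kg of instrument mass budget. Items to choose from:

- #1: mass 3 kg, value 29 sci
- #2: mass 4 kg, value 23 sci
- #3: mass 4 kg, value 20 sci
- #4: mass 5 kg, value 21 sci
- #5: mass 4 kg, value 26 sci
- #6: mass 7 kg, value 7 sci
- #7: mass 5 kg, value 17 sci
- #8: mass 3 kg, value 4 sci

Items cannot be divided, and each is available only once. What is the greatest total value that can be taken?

This is a 0/1 knapsack; check combinations near the capacity.
- #1+#5+#8: mass 3+4+3=10, value 29+26+4=59
- #1+#2+#8: mass 3+4+3=10, value 29+23+4=56
- #1+#5: mass 3+4=7, value 29+26=55
- #1+#3+#8: mass 3+4+3=10, value 29+20+4=53
Best: 59 sci.

59 sci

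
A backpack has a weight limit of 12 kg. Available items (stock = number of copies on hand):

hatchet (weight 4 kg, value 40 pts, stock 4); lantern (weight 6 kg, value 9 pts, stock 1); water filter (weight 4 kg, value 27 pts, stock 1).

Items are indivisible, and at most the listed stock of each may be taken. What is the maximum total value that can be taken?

Best selections within weight 12 and stock limits:
- 3×hatchet: weight 12, value 120
- 2×hatchet + 1×water filter: weight 12, value 107
Best: 120 pts.

120 pts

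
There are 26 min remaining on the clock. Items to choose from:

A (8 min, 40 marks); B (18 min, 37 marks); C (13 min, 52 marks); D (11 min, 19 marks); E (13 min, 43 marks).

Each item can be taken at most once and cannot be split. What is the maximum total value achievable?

95 marks

This is a 0/1 knapsack; check combinations near the capacity.
- C+E: time 13+13=26, value 52+43=95
- A+C: time 8+13=21, value 40+52=92
- A+E: time 8+13=21, value 40+43=83
- A+B: time 8+18=26, value 40+37=77
- C+D: time 13+11=24, value 52+19=71
Best: 95 marks.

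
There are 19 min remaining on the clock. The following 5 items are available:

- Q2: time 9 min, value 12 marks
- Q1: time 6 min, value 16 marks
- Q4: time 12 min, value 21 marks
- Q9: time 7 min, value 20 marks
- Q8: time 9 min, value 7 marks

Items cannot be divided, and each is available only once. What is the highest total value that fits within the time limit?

Check high-value combinations within 19 min:
- Q4+Q9: time 12+7=19, value 21+20=41
- Q1+Q4: time 6+12=18, value 16+21=37
- Q1+Q9: time 6+7=13, value 16+20=36
- Q2+Q9: time 9+7=16, value 12+20=32
Best: 41 marks.

41 marks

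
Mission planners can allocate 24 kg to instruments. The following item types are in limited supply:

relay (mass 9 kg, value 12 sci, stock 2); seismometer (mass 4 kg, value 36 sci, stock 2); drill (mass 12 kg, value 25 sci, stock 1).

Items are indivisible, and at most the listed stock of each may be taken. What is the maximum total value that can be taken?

97 sci

Best selections within mass 24 and stock limits:
- 2×seismometer + 1×drill: mass 20, value 97
- 1×relay + 2×seismometer: mass 17, value 84
- 2×seismometer: mass 8, value 72
- 1×seismometer + 1×drill: mass 16, value 61
Best: 97 sci.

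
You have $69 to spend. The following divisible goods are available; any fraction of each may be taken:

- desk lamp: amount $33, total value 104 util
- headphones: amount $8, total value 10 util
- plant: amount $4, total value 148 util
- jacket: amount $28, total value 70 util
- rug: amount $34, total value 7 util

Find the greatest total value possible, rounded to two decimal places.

327.00

Take in order of value per unit:
- plant (148/4 per unit): all 4 → value 148, running total 148.00
- desk lamp (104/33 per unit): all 33 → value 104, running total 252.00
- jacket (70/28 per unit): all 28 → value 70, running total 322.00
- headphones (10/8 per unit): 4 of 8 → value 4×10/8 = 5.0000, running total 327.00
Total 327.00.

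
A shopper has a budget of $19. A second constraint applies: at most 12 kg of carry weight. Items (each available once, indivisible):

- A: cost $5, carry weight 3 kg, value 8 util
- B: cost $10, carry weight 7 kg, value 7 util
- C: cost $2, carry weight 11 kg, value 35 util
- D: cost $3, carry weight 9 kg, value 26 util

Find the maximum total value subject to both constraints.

35 util

Feasible sets respecting both limits:
- C: cost 2, carry weight 11, value 35
- A+D: cost 8, carry weight 12, value 34
- D: cost 3, carry weight 9, value 26
Best: 35 util.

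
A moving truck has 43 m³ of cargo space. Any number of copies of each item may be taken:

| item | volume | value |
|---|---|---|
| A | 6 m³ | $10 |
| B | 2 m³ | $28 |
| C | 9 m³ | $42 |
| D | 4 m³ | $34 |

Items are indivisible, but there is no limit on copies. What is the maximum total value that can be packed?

Best value-per-unit is B at 28/2, and filling with it alone uses volume 21×2=42. No mix of the others beats 21×28 = 588.

$588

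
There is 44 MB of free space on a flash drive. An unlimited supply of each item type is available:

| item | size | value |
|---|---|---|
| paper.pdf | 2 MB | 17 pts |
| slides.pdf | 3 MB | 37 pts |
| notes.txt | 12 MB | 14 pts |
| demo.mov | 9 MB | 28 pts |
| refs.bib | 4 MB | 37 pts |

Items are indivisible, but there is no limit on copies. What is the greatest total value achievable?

535 pts

Best value-per-unit is slides.pdf at 37/3; filling with it alone gives 14×37 = 518.
Optimal mix: 1×paper.pdf + 14×slides.pdf → size 44, value 535.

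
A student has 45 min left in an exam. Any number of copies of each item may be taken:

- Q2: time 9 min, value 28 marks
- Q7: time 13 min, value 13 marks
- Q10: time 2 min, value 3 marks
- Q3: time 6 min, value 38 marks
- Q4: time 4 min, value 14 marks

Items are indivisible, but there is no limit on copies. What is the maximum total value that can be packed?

269 marks

Best value-per-unit is Q3 at 38/6; filling with it alone gives 7×38 = 266.
Optimal mix: 1×Q10 + 7×Q3 → time 44, value 269.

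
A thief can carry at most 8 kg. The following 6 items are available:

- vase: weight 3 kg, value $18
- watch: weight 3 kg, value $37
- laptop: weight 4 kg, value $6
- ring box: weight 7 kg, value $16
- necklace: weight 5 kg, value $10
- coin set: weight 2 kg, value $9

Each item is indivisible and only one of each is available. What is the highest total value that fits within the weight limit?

$64

Check high-value combinations within 8 kg:
- vase+watch+coin set: weight 3+3+2=8, value 18+37+9=64
- vase+watch: weight 3+3=6, value 18+37=55
- watch+necklace: weight 3+5=8, value 37+10=47
- watch+coin set: weight 3+2=5, value 37+9=46
Best: $64.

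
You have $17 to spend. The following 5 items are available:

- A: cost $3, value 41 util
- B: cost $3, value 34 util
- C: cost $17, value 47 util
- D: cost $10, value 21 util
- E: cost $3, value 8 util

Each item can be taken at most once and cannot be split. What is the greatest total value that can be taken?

Check high-value combinations within $17:
- A+B+D: cost 3+3+10=16, value 41+34+21=96
- A+B+E: cost 3+3+3=9, value 41+34+8=83
- A+B: cost 3+3=6, value 41+34=75
Best: 96 util.

96 util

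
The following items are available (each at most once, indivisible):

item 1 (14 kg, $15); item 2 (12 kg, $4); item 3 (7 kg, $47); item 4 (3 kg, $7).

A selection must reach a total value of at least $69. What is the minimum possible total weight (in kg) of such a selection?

Subsets with value ≥ 69, sorted by total weight:
- item 1+item 3+item 4: weight 24, value 69
- item 1+item 2+item 3+item 4: weight 36, value 73
Minimum weight: 24 kg.

24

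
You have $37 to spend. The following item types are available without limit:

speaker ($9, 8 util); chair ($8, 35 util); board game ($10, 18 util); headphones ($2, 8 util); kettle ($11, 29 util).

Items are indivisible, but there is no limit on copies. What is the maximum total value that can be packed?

156 util

Best value-per-unit is chair at 35/8; filling with it alone gives 4×35 = 140.
Optimal mix: 4×chair + 2×headphones → cost 36, value 156.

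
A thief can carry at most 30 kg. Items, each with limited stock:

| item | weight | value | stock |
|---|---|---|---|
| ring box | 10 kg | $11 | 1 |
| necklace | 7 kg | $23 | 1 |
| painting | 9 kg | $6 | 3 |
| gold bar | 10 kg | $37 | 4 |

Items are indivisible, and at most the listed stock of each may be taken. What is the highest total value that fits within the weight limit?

Top feasible selections:
- 3×gold bar: weight 30, value 111
- 1×necklace + 2×gold bar: weight 27, value 97
Best: $111.

$111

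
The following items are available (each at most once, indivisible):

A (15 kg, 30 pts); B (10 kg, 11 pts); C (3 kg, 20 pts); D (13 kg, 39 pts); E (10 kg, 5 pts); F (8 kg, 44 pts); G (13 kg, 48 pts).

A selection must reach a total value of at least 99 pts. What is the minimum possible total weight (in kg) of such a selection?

24

Subsets with value ≥ 99, sorted by total weight:
- C+F+G: weight 24, value 112
- C+D+F: weight 24, value 103
- C+D+G: weight 29, value 107
- B+F+G: weight 31, value 103
Minimum weight: 24 kg.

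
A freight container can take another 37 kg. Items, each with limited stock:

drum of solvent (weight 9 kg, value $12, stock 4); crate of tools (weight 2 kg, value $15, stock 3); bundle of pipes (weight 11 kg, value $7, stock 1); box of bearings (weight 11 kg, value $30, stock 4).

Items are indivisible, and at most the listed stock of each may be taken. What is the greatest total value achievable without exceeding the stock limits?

Top feasible selections:
- 2×crate of tools + 3×box of bearings: weight 37, value 120
- 1×drum of solvent + 3×crate of tools + 2×box of bearings: weight 37, value 117
- 3×crate of tools + 2×box of bearings: weight 28, value 105
Best: $120.

$120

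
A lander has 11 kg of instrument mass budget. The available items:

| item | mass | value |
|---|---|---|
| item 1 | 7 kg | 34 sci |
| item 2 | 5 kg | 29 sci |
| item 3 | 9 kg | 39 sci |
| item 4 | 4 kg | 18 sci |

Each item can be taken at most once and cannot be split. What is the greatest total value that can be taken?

Check high-value combinations within 11 kg:
- item 1+item 4: mass 7+4=11, value 34+18=52
- item 2+item 4: mass 5+4=9, value 29+18=47
- item 3: mass 9, value 39
- item 1: mass 7, value 34
- item 2: mass 5, value 29
Best: 52 sci.

52 sci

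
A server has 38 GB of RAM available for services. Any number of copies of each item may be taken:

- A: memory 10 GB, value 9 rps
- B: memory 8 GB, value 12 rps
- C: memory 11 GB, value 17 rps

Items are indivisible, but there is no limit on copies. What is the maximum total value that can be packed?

Best value-per-unit is C at 17/11; filling with it alone gives 3×17 = 51.
Optimal mix: 2×B + 2×C → memory 38, value 58.

58 rps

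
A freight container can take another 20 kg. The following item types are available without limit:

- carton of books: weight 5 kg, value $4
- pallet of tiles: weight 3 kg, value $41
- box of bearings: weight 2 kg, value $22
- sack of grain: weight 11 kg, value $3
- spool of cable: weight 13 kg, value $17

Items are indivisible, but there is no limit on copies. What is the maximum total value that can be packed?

Best value-per-unit is pallet of tiles at 41/3; filling with it alone gives 6×41 = 246.
Optimal mix: 6×pallet of tiles + 1×box of bearings → weight 20, value 268.

$268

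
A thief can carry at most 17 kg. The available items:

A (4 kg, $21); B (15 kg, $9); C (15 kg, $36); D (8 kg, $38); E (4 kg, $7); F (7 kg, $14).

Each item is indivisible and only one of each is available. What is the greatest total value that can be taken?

Check high-value combinations within 17 kg:
- A+D+E: weight 4+8+4=16, value 21+38+7=66
- A+D: weight 4+8=12, value 21+38=59
- D+F: weight 8+7=15, value 38+14=52
Best: $66.

$66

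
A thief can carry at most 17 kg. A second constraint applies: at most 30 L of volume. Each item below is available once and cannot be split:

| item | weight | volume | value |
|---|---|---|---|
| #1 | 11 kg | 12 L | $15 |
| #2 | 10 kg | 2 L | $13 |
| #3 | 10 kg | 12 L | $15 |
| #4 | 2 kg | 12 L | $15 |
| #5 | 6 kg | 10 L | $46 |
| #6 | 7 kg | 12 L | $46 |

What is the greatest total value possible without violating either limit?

$92

Feasible sets respecting both limits:
- #5+#6: weight 13, volume 22, value 92
- #1+#5: weight 17, volume 22, value 61
- #3+#5: weight 16, volume 22, value 61
- #4+#5: weight 8, volume 22, value 61
Best: $92.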